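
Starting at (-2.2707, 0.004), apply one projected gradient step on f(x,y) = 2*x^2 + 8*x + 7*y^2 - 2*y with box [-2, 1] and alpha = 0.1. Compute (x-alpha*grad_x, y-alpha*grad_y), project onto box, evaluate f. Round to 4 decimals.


Step 1: Compute gradient at (-2.2707, 0.004).
grad_x = 2*2*-2.2707 + 8 = -1.0828
grad_y = 2*7*0.004 - 2 = -1.944
Step 2: Gradient step.
x_raw = -2.2707 - 0.1*-1.0828 = -2.1624
y_raw = 0.004 - 0.1*-1.944 = 0.1984
Step 3: Project onto [-2, 1].
x_proj = clip(-2.1624) = -2.0
y_proj = clip(0.1984) = 0.1984
Step 4: Evaluate f.
f(-2.0, 0.1984) = -8.1213


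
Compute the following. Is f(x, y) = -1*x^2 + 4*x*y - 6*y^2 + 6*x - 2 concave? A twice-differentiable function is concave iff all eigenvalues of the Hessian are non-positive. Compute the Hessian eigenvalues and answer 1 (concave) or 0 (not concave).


The Hessian of f(x,y) = -1*x^2 + 4*x*y - 6*y^2 + 6*x - 2 is:
H = [[-2, 4], [4, -12]]
Trace = -2 - 12 = -14
Determinant = -2*-12 - (4)^2 = 8
Discriminant = (-14)^2 - 4*8 = 164.0
Eigenvalues: lambda_1 = -13.4031, lambda_2 = -0.5969
The function is concave.

1


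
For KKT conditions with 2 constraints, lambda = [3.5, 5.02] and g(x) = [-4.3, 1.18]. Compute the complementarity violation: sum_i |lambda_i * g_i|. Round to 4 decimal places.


KKT complementary slackness check:
lambda_1 * g_1 = 3.5 * -4.3 = -15.05
lambda_2 * g_2 = 5.02 * 1.18 = 5.9236
Total violation = 15.05 + 5.9236 = 20.9736


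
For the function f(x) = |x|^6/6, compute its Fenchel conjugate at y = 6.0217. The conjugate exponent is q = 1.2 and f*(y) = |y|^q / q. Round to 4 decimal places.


The conjugate exponent q satisfies 1/p + 1/q = 1.
p = 6, so q = 6/(6 - 1) = 1.2
|y|^q = 6.0217^1.2 = 8.6231
f*(6.0217) = 8.6231 / 1.2 = 7.1859


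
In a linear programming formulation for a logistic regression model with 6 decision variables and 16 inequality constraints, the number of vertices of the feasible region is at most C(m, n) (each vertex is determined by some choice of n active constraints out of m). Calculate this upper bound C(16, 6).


Each vertex corresponds to some choice of n active constraints out of m, so the number of vertices is at most C(m, n) = m! / (n!(m-n)!).
m = 16, n = 6
Numerator: 16 * 15 * 14 * 13 * 12 * 11
Denominator: 6! = 720
C(16, 6) = 8008


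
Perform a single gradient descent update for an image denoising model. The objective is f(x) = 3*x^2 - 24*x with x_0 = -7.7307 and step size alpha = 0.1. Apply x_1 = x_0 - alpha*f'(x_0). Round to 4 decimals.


We compute the gradient at x_0 and apply the update.
f'(x) = 6*x - 24
f'(-7.7307) = 6*-7.7307 - 24 = -70.3842
x_1 = -7.7307 - 0.1*-70.3842 = -0.6923


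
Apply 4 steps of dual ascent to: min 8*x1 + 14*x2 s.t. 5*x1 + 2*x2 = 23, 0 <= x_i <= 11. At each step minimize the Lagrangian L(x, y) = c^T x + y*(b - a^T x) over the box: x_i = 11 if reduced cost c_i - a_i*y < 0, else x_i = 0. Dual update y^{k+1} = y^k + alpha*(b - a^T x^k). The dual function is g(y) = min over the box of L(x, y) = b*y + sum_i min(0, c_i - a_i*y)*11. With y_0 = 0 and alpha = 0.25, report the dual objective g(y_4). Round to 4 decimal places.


Dual ascent for LP: min 8*x1 + 14*x2, 5*x1 + 2*x2 = 23, 0 <= x_i <= 11
Step 1: y^k = 0.0, reduced costs: (8.0, 14.0)
  x^k = (0.0, 0.0), subgradient = b - a^T x = 23.0
  y^{k+1} = 0.0 + 0.25*23.0 = 5.75
Step 2: y^k = 5.75, reduced costs: (-20.75, 2.5)
  x^k = (11.0, 0.0), subgradient = b - a^T x = -32.0
  y^{k+1} = 5.75 + 0.25*-32.0 = -2.25
Step 3: y^k = -2.25, reduced costs: (19.25, 18.5)
  x^k = (0.0, 0.0), subgradient = b - a^T x = 23.0
  y^{k+1} = -2.25 + 0.25*23.0 = 3.5
Step 4: y^k = 3.5, reduced costs: (-9.5, 7.0)
  x^k = (11.0, 0.0), subgradient = b - a^T x = -32.0
  y^{k+1} = 3.5 + 0.25*-32.0 = -4.5
Dual objective at y_4 = -4.5: reduced costs (30.5, 23.0), box minimizer x = (0.0, 0.0)
g(y_4) = b*y + (c1 - a1*y)*x1 + (c2 - a2*y)*x2 = 23*(-4.5) + 30.5*0.0 + 23.0*0.0 = -103.5 + 0.0 + 0.0 = -103.5


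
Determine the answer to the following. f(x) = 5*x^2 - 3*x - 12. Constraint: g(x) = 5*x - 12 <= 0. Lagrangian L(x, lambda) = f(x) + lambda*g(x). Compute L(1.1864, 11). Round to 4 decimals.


Step 1: Evaluate f(x).
f(1.1864) = 5*1.1864^2 - 3*1.1864 - 12 = -8.5215
Step 2: Evaluate g(x).
g(1.1864) = 5*1.1864 - 12 = -6.068
Step 3: Compute Lagrangian.
L = -8.5215 + 11*-6.068 = -75.2695


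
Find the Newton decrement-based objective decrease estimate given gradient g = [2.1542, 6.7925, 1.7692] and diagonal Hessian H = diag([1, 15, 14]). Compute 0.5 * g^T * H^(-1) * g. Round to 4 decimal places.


Step 1: H is diagonal, so H^(-1) * g = [2.1542, 0.4528, 0.1264].
Step 2: g^T H^(-1) g = sum_i g_i^2 / H_ii
  = (2.1542)^2/1 + (6.7925)^2/15 + (1.7692)^2/14
  = 4.6406 + 3.0759 + 0.2236 = 7.94
Step 3: Objective decrease = 0.5 * g^T H^(-1) g = 3.97


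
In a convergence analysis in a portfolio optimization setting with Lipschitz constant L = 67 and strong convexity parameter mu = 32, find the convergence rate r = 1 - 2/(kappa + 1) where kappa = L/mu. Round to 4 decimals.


Step 1: Compute the condition number.
kappa = L/mu = 67/32 = 2.0938
Step 2: Compute the convergence rate.
r = 1 - 2/(kappa + 1) = 1 - 2*mu/(L + mu) = (L - mu)/(L + mu) = 35/99 = 0.3535


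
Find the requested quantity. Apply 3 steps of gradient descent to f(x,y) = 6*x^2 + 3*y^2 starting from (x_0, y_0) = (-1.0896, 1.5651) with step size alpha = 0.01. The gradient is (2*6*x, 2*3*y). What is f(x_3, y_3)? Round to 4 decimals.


Gradient descent on f(x,y) = 6*x^2 + 3*y^2.
Starting point: (-1.0896, 1.5651), alpha = 0.01
Step 1: grad_x = 2*6*-1.0896 = -13.0752, grad_y = 2*3*1.5651 = 9.3906
  x_1 = -1.0896 - 0.01*-13.0752 = -0.9588
  y_1 = 1.5651 - 0.01*9.3906 = 1.4712
Step 2: grad_x = 2*6*-0.9588 = -11.5062, grad_y = 2*3*1.4712 = 8.8272
  x_2 = -0.9588 - 0.01*-11.5062 = -0.8438
  y_2 = 1.4712 - 0.01*8.8272 = 1.3829
Step 3: grad_x = 2*6*-0.8438 = -10.1254, grad_y = 2*3*1.3829 = 8.2975
  x_3 = -0.8438 - 0.01*-10.1254 = -0.7425
  y_3 = 1.3829 - 0.01*8.2975 = 1.2999
f(-0.7425, 1.2999) = 6*(-0.7425)^2 + 3*1.2999^2 = 8.3777


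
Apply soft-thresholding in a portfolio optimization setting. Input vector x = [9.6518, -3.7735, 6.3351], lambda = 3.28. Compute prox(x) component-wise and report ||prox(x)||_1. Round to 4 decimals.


Soft-thresholding with lambda = 3.28:
prox(9.6518) = sign(9.6518)*max(|9.6518| - 3.28, 0) = 6.3718
prox(-3.7735) = sign(-3.7735)*max(|-3.7735| - 3.28, 0) = -0.4935
prox(6.3351) = sign(6.3351)*max(|6.3351| - 3.28, 0) = 3.0551
prox(x) = [6.3718, -0.4935, 3.0551]
||prox(x)||_1 = 6.3718 + 0.4935 + 3.0551 = 9.9204


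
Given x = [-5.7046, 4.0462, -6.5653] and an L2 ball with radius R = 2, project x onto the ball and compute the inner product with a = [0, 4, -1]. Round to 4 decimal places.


Step 1: Compute ||x|| (intermediates to 6 decimals).
||x|| = sqrt((-5.7046)^2 + 4.0462^2 + (-6.5653)^2) = 9.592568
Step 2: Project.
Since ||x|| > R, scale = R/||x|| = 2/9.592568 = 0.208495, proj(x) = scale * x
proj(x) = [-1.189381, 0.843612, -1.368832]
Step 3: Dot product.
a^T * proj(x) = 0*(-1.189381) + 4*0.843612 - 1*(-1.368832) = 4.7433


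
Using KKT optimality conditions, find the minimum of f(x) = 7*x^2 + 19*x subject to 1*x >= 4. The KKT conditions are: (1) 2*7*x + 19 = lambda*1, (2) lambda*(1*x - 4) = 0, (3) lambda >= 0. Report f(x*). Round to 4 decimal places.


Step 1: Try lambda = 0 (constraint inactive).
x_unc = -19/(2*7) = -1.3571
Check: 1*-1.3571 = -1.3571 < 4 -- violated!
Step 2: Constraint must be active: 1*x = 4
x* = 4/1 = 4.0
lambda = (2*7*4.0 + 19)/1 = 75.0
Step 3: Compute optimal value.
f(x*) = 7*4.0^2 + 19*4.0 = 188.0


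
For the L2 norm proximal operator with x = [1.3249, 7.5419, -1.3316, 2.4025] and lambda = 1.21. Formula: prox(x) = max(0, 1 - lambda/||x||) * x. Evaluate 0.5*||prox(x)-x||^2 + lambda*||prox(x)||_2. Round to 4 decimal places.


Step 1: Compute ||x||.
||x|| = 8.1352
Step 2: Compute scaling factor.
scale = max(0, 1 - 1.21/8.1352) = 0.8513
Step 3: prox(x) = [1.1278, 6.4201, -1.1335, 2.0452]
||prox(x)|| = 6.9252
Step 4: Proximal objective.
0.5*||prox-x||^2 = 0.7321
lambda*||prox|| = 8.3795
Total = 9.1115


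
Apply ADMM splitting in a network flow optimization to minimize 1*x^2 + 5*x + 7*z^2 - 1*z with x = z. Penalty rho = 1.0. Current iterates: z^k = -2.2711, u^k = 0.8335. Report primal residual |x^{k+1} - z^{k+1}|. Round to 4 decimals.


ADMM iteration with rho = 1.0, z^k = -2.2711, u^k = 0.8335
Step 1: x-update.
Minimize 1*x^2 + 5*x + (1.0/2)*(x + 2.2711 + 0.8335)^2
FOC: (2*1 + 1.0)*x = -5 + 1.0*(-2.2711 - 0.8335)
x^{k+1} = -2.7015
Step 2: z-update.
Minimize 7*z^2 - 1*z + (1.0/2)*(-2.7015 - z + 0.8335)^2
FOC: (2*7 + 1.0)*z = 1 + 1.0*(-2.7015 + 0.8335)
z^{k+1} = -0.0579
Step 3: u-update.
u^{k+1} = 0.8335 - 2.7015 + 0.0579 = -1.8102
Step 4: Primal residual = |-2.7015 + 0.0579| = 2.6437


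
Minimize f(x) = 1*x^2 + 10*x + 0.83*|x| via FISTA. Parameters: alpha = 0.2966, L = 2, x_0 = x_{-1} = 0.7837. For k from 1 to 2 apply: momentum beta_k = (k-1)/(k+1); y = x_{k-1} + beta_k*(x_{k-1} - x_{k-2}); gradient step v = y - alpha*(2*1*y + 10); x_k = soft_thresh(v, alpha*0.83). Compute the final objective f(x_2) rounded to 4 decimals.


FISTA on f(x) = 1*x^2 + 10*x + 0.83*|x|
L = 2, alpha = 0.2966
Iteration 1: beta = 0.0, y = 0.7837 + 0.0*(0.7837 - 0.7837) = 0.7837
  grad(y) = 11.5674, v = y - alpha*grad = -2.6472
  prox(v) = soft_thresh(-2.6472, 0.2462) = -2.401
Iteration 2: beta = 0.3333, y = -2.401 + 0.3333*(-2.401 - 0.7837) = -3.4626
  grad(y) = 3.0748, v = y - alpha*grad = -4.3746
  prox(v) = soft_thresh(-4.3746, 0.2462) = -4.1284
f(x_2) = 1*(-4.1284)^2 + 10*(-4.1284) + 0.83*|-4.1284| = -20.8137


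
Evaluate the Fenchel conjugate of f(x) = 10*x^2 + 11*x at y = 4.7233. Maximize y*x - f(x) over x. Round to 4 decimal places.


f*(y) = sup_x {y*x - a*x^2 - b*x} = sup_x {(y-b)*x - a*x^2}
FOC: (y - b) - 2a*x = 0 => x* = (y - b)/(2a)
x* = (4.7233 - 11)/(2*10) = -0.3138
f*(4.7233) = (y-b)^2/(4a) = (4.7233 - 11)^2/(4*10)
= 39.397/40 = 0.9849


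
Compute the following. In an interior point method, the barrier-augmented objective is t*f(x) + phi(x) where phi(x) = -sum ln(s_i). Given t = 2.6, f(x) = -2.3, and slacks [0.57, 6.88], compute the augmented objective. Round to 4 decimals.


Step 1: Compute log-barrier.
ln values: [-0.5621, 1.9286]
phi = -(-0.5621 + 1.9286) = -1.3665
Step 2: Compute augmented objective.
t*f(x) = 2.6*-2.3 = -5.98
Total = -5.98 - 1.3665 = -7.3465


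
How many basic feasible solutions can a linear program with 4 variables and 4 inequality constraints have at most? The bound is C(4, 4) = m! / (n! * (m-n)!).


Each vertex corresponds to some choice of n active constraints out of m, so the number of vertices is at most C(m, n) = m! / (n!(m-n)!).
m = 4, n = 4
Numerator: 4 * 3 * 2 * 1
Denominator: 4! = 24
C(4, 4) = 1


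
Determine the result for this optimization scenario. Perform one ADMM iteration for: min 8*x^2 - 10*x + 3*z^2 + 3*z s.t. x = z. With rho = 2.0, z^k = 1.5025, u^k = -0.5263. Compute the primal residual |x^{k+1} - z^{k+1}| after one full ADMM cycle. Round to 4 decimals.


ADMM iteration with rho = 2.0, z^k = 1.5025, u^k = -0.5263
Step 1: x-update.
Minimize 8*x^2 - 10*x + (2.0/2)*(x - 1.5025 - 0.5263)^2
FOC: (2*8 + 2.0)*x = 10 + 2.0*(1.5025 + 0.5263)
x^{k+1} = 0.781
Step 2: z-update.
Minimize 3*z^2 + 3*z + (2.0/2)*(0.781 - z - 0.5263)^2
FOC: (2*3 + 2.0)*z = -3 + 2.0*(0.781 - 0.5263)
z^{k+1} = -0.3113
Step 3: u-update.
u^{k+1} = -0.5263 + 0.781 + 0.3113 = 0.566
Step 4: Primal residual = |0.781 + 0.3113| = 1.0923


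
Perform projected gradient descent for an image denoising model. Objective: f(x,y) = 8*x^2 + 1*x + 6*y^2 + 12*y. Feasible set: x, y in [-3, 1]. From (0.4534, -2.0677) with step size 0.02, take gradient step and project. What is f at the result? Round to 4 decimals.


Step 1: Compute gradient at (0.4534, -2.0677).
grad_x = 2*8*0.4534 + 1 = 8.2544
grad_y = 2*6*-2.0677 + 12 = -12.8124
Step 2: Gradient step.
x_raw = 0.4534 - 0.02*8.2544 = 0.2883
y_raw = -2.0677 - 0.02*-12.8124 = -1.8115
Step 3: Project onto [-3, 1].
x_proj = clip(0.2883) = 0.2883
y_proj = clip(-1.8115) = -1.8115
Step 4: Evaluate f.
f(0.2883, -1.8115) = -1.096


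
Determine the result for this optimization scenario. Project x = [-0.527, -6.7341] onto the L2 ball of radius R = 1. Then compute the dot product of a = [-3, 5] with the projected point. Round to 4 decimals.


Step 1: Compute ||x|| (intermediates to 6 decimals).
||x|| = sqrt((-0.527)^2 + (-6.7341)^2) = 6.75469
Step 2: Project.
Since ||x|| > R, scale = R/||x|| = 1/6.75469 = 0.148045, proj(x) = scale * x
proj(x) = [-0.07802, -0.99695]
Step 3: Dot product.
a^T * proj(x) = -3*(-0.07802) + 5*(-0.99695) = -4.7507


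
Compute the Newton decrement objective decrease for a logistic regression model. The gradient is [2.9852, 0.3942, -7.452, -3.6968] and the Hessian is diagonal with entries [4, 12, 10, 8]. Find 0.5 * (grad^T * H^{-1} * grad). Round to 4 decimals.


Step 1: H is diagonal, so H^(-1) * g = [0.7463, 0.0329, -0.7452, -0.4621].
Step 2: g^T H^(-1) g = sum_i g_i^2 / H_ii
  = (2.9852)^2/4 + (0.3942)^2/12 + (-7.452)^2/10 + (-3.6968)^2/8
  = 2.2279 + 0.0129 + 5.5532 + 1.7083 = 9.5023
Step 3: Objective decrease = 0.5 * g^T H^(-1) g = 4.7512


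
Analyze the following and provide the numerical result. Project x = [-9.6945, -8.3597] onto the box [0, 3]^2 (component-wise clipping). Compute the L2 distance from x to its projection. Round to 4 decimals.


Project each component onto [0, 3].
clip(-9.6945) = 0.0, clip(-8.3597) = 0.0
Projection = [0.0, 0.0]
Squared diffs: [93.9833, 69.8846]
Distance = sqrt(163.8679) = 12.8011


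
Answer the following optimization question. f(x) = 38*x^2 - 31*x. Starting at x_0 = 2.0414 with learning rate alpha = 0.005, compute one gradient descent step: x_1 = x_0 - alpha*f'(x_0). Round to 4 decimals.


We compute the gradient at x_0 and apply the update.
f'(x) = 76*x - 31
f'(2.0414) = 76*2.0414 - 31 = 124.1464
x_1 = 2.0414 - 0.005*124.1464 = 1.4207


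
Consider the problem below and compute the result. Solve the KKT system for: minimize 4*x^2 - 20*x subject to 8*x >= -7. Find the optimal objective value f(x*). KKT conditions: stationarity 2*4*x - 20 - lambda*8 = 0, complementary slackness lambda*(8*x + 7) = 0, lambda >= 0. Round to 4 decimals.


Step 1: Try lambda = 0 (constraint inactive).
Stationarity: 2*4*x - 20 = 0
x* = 20/(2*4) = 2.5
Check constraint: 8*2.5 = 20.0 >= -7 -- satisfied.
Step 2: Compute optimal value.
f(x*) = 4*2.5^2 - 20*2.5 = -25.0


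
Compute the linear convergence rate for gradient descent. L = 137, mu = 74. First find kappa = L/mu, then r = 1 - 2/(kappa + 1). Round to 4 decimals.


Step 1: Compute the condition number.
kappa = L/mu = 137/74 = 1.8514
Step 2: Compute the convergence rate.
r = 1 - 2/(kappa + 1) = 1 - 2*mu/(L + mu) = (L - mu)/(L + mu) = 63/211 = 0.2986


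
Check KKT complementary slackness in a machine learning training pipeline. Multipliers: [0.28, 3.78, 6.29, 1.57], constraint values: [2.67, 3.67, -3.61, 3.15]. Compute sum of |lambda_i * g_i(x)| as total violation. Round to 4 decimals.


KKT complementary slackness check:
lambda_1 * g_1 = 0.28 * 2.67 = 0.7476
lambda_2 * g_2 = 3.78 * 3.67 = 13.8726
lambda_3 * g_3 = 6.29 * -3.61 = -22.7069
lambda_4 * g_4 = 1.57 * 3.15 = 4.9455
Total violation = 0.7476 + 13.8726 + 22.7069 + 4.9455 = 42.2726


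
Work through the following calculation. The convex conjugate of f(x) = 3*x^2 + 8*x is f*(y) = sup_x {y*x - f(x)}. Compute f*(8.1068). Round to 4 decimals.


f*(y) = sup_x {y*x - a*x^2 - b*x} = sup_x {(y-b)*x - a*x^2}
FOC: (y - b) - 2a*x = 0 => x* = (y - b)/(2a)
x* = (8.1068 - 8)/(2*3) = 0.0178
f*(8.1068) = (y-b)^2/(4a) = (8.1068 - 8)^2/(4*3)
= 0.0114/12 = 0.001


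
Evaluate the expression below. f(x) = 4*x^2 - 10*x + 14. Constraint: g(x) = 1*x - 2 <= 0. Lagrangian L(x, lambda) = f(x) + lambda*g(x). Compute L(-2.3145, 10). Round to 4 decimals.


Step 1: Evaluate f(x).
f(-2.3145) = 4*(-2.3145)^2 - 10*(-2.3145) + 14 = 58.5726
Step 2: Evaluate g(x).
g(-2.3145) = 1*-2.3145 - 2 = -4.3145
Step 3: Compute Lagrangian.
L = 58.5726 + 10*-4.3145 = 15.4276


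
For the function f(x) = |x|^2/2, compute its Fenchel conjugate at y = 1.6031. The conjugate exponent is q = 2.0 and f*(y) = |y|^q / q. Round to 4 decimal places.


The conjugate exponent q satisfies 1/p + 1/q = 1.
p = 2, so q = 2/(2 - 1) = 2.0
|y|^q = 1.6031^2.0 = 2.5699
f*(1.6031) = 2.5699 / 2.0 = 1.285


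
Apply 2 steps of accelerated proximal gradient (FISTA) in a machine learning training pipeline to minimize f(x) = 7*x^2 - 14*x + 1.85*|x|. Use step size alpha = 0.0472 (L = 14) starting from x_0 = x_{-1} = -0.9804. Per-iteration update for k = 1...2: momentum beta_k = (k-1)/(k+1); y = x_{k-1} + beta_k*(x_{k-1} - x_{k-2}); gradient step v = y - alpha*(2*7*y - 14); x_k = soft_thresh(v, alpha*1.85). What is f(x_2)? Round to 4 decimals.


FISTA on f(x) = 7*x^2 - 14*x + 1.85*|x|
L = 14, alpha = 0.0472
Iteration 1: beta = 0.0, y = -0.9804 + 0.0*(-0.9804 + 0.9804) = -0.9804
  grad(y) = -27.7256, v = y - alpha*grad = 0.3282
  prox(v) = soft_thresh(0.3282, 0.0873) = 0.2409
Iteration 2: beta = 0.3333, y = 0.2409 + 0.3333*(0.2409 + 0.9804) = 0.648
  grad(y) = -4.9275, v = y - alpha*grad = 0.8806
  prox(v) = soft_thresh(0.8806, 0.0873) = 0.7933
f(x_2) = 7*0.7933^2 - 14*0.7933 + 1.85*|0.7933| = -5.2333


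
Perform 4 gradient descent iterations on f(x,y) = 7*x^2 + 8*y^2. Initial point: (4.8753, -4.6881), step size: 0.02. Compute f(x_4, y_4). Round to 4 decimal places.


Gradient descent on f(x,y) = 7*x^2 + 8*y^2.
Starting point: (4.8753, -4.6881), alpha = 0.02
Step 1: grad_x = 2*7*4.8753 = 68.2542, grad_y = 2*8*-4.6881 = -75.0096
  x_1 = 4.8753 - 0.02*68.2542 = 3.5102
  y_1 = -4.6881 - 0.02*-75.0096 = -3.1879
Step 2: grad_x = 2*7*3.5102 = 49.143, grad_y = 2*8*-3.1879 = -51.0065
  x_2 = 3.5102 - 0.02*49.143 = 2.5274
  y_2 = -3.1879 - 0.02*-51.0065 = -2.1678
Step 3: grad_x = 2*7*2.5274 = 35.383, grad_y = 2*8*-2.1678 = -34.6844
  x_3 = 2.5274 - 0.02*35.383 = 1.8197
  y_3 = -2.1678 - 0.02*-34.6844 = -1.4741
Step 4: grad_x = 2*7*1.8197 = 25.4757, grad_y = 2*8*-1.4741 = -23.5854
  x_4 = 1.8197 - 0.02*25.4757 = 1.3102
  y_4 = -1.4741 - 0.02*-23.5854 = -1.0024
f(1.3102, -1.0024) = 7*1.3102^2 + 8*(-1.0024)^2 = 20.0542


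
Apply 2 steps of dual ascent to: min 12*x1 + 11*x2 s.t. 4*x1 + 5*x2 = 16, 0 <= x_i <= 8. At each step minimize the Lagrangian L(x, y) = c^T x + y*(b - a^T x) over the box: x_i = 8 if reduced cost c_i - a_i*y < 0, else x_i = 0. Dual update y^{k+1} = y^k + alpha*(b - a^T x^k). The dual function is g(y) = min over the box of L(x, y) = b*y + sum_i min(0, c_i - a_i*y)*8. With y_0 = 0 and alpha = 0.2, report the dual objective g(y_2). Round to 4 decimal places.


Dual ascent for LP: min 12*x1 + 11*x2, 4*x1 + 5*x2 = 16, 0 <= x_i <= 8
Step 1: y^k = 0.0, reduced costs: (12.0, 11.0)
  x^k = (0.0, 0.0), subgradient = b - a^T x = 16.0
  y^{k+1} = 0.0 + 0.2*16.0 = 3.2
Step 2: y^k = 3.2, reduced costs: (-0.8, -5.0)
  x^k = (8.0, 8.0), subgradient = b - a^T x = -56.0
  y^{k+1} = 3.2 + 0.2*-56.0 = -8.0
Dual objective at y_2 = -8.0: reduced costs (44.0, 51.0), box minimizer x = (0.0, 0.0)
g(y_2) = b*y + (c1 - a1*y)*x1 + (c2 - a2*y)*x2 = 16*(-8.0) + 44.0*0.0 + 51.0*0.0 = -128.0 + 0.0 + 0.0 = -128.0


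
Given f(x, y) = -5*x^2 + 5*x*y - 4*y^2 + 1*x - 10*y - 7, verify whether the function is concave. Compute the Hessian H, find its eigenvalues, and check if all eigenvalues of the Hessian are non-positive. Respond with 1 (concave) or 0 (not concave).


The Hessian of f(x,y) = -5*x^2 + 5*x*y - 4*y^2 + 1*x - 10*y - 7 is:
H = [[-10, 5], [5, -8]]
Trace = -10 - 8 = -18
Determinant = -10*-8 - (5)^2 = 55
Discriminant = (-18)^2 - 4*55 = 104.0
Eigenvalues: lambda_1 = -14.099, lambda_2 = -3.901
The function is concave.

1


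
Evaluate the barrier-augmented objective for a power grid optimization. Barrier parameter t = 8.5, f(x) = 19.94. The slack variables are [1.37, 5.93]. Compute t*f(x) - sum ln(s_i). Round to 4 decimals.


Step 1: Compute log-barrier.
ln values: [0.3148, 1.78]
phi = -(0.3148 + 1.78) = -2.0948
Step 2: Compute augmented objective.
t*f(x) = 8.5*19.94 = 169.49
Total = 169.49 - 2.0948 = 167.3952


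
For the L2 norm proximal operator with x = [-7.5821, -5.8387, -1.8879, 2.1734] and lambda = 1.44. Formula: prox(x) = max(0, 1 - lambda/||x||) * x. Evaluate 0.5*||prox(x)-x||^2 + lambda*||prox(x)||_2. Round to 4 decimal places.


Step 1: Compute ||x||.
||x|| = 9.9933
Step 2: Compute scaling factor.
scale = max(0, 1 - 1.44/9.9933) = 0.8559
Step 3: prox(x) = [-6.4895, -4.9974, -1.6159, 1.8602]
||prox(x)|| = 8.5533
Step 4: Proximal objective.
0.5*||prox-x||^2 = 1.0368
lambda*||prox|| = 12.3168
Total = 13.3536


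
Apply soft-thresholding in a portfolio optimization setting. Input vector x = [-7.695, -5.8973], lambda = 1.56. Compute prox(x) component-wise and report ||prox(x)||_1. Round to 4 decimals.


Soft-thresholding with lambda = 1.56:
prox(-7.695) = sign(-7.695)*max(|-7.695| - 1.56, 0) = -6.135
prox(-5.8973) = sign(-5.8973)*max(|-5.8973| - 1.56, 0) = -4.3373
prox(x) = [-6.135, -4.3373]
||prox(x)||_1 = 6.135 + 4.3373 = 10.4723


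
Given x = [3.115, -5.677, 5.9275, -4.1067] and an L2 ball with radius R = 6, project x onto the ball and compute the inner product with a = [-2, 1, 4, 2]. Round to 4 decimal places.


Step 1: Compute ||x|| (intermediates to 6 decimals).
||x|| = sqrt(3.115^2 + (-5.677)^2 + 5.9275^2 + (-4.1067)^2) = 9.691842
Step 2: Project.
Since ||x|| > R, scale = R/||x|| = 6/9.691842 = 0.619077, proj(x) = scale * x
proj(x) = [1.928425, -3.5145, 3.669579, -2.542364]
Step 3: Dot product.
a^T * proj(x) = -2*1.928425 + 1*(-3.5145) + 4*3.669579 + 2*(-2.542364) = 2.2222


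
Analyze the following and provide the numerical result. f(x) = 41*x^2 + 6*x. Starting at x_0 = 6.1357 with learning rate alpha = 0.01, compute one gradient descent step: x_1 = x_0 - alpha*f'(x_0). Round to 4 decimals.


We compute the gradient at x_0 and apply the update.
f'(x) = 82*x + 6
f'(6.1357) = 82*6.1357 + 6 = 509.1274
x_1 = 6.1357 - 0.01*509.1274 = 1.0444


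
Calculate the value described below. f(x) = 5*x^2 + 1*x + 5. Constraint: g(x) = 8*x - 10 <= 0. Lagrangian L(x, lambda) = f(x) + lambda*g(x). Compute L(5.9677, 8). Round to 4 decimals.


Step 1: Evaluate f(x).
f(5.9677) = 5*5.9677^2 + 1*5.9677 + 5 = 189.0349
Step 2: Evaluate g(x).
g(5.9677) = 8*5.9677 - 10 = 37.7416
Step 3: Compute Lagrangian.
L = 189.0349 + 8*37.7416 = 490.9677


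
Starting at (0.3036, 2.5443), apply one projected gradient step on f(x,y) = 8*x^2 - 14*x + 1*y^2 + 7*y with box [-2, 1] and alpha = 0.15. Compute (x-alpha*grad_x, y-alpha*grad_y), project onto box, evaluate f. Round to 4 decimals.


Step 1: Compute gradient at (0.3036, 2.5443).
grad_x = 2*8*0.3036 - 14 = -9.1424
grad_y = 2*1*2.5443 + 7 = 12.0886
Step 2: Gradient step.
x_raw = 0.3036 - 0.15*-9.1424 = 1.675
y_raw = 2.5443 - 0.15*12.0886 = 0.731
Step 3: Project onto [-2, 1].
x_proj = clip(1.675) = 1.0
y_proj = clip(0.731) = 0.731
Step 4: Evaluate f.
f(1.0, 0.731) = -0.3486


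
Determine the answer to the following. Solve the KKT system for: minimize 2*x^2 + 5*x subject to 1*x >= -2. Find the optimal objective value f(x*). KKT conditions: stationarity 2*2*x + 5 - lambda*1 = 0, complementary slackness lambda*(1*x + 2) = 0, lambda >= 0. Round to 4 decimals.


Step 1: Try lambda = 0 (constraint inactive).
Stationarity: 2*2*x + 5 = 0
x* = -5/(2*2) = -1.25
Check constraint: 1*-1.25 = -1.25 >= -2 -- satisfied.
Step 2: Compute optimal value.
f(x*) = 2*(-1.25)^2 + 5*(-1.25) = -3.125


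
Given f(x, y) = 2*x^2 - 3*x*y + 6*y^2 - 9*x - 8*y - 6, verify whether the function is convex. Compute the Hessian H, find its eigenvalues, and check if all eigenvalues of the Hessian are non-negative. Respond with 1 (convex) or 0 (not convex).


The Hessian of f(x,y) = 2*x^2 - 3*x*y + 6*y^2 - 9*x - 8*y - 6 is:
H = [[4, -3], [-3, 12]]
Trace = 4 + 12 = 16
Determinant = 4*12 - (-3)^2 = 39
Discriminant = (16)^2 - 4*39 = 100.0
Eigenvalues: lambda_1 = 3.0, lambda_2 = 13.0
The function is convex.

1


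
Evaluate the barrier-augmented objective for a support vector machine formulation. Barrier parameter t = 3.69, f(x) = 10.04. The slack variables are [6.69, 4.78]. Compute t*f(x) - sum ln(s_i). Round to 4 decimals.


Step 1: Compute log-barrier.
ln values: [1.9006, 1.5644]
phi = -(1.9006 + 1.5644) = -3.4651
Step 2: Compute augmented objective.
t*f(x) = 3.69*10.04 = 37.0476
Total = 37.0476 - 3.4651 = 33.5825


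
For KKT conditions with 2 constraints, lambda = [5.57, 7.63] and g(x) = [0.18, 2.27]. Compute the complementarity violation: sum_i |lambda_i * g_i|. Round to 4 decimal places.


KKT complementary slackness check:
lambda_1 * g_1 = 5.57 * 0.18 = 1.0026
lambda_2 * g_2 = 7.63 * 2.27 = 17.3201
Total violation = 1.0026 + 17.3201 = 18.3227


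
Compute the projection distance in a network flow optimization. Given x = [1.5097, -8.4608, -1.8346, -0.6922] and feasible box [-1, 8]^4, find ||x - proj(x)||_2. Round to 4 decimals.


Project each component onto [-1, 8].
clip(1.5097) = 1.5097, clip(-8.4608) = -1.0, clip(-1.8346) = -1.0, clip(-0.6922) = -0.6922
Projection = [1.5097, -1.0, -1.0, -0.6922]
Squared diffs: [0.0, 55.6635, 0.6966, 0.0]
Distance = sqrt(56.3601) = 7.5073


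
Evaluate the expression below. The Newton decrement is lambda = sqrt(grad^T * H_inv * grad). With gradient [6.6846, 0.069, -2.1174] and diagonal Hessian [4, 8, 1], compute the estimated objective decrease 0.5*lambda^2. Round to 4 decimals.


Step 1: H is diagonal, so H^(-1) * g = [1.6712, 0.0086, -2.1174].
Step 2: g^T H^(-1) g = sum_i g_i^2 / H_ii
  = (6.6846)^2/4 + (0.069)^2/8 + (-2.1174)^2/1
  = 11.171 + 0.0006 + 4.4834 = 15.6549
Step 3: Objective decrease = 0.5 * g^T H^(-1) g = 7.8275


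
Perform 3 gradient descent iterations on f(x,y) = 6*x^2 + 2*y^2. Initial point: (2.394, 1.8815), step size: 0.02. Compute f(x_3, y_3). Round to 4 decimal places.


Gradient descent on f(x,y) = 6*x^2 + 2*y^2.
Starting point: (2.394, 1.8815), alpha = 0.02
Step 1: grad_x = 2*6*2.394 = 28.728, grad_y = 2*2*1.8815 = 7.526
  x_1 = 2.394 - 0.02*28.728 = 1.8194
  y_1 = 1.8815 - 0.02*7.526 = 1.731
Step 2: grad_x = 2*6*1.8194 = 21.8333, grad_y = 2*2*1.731 = 6.9239
  x_2 = 1.8194 - 0.02*21.8333 = 1.3828
  y_2 = 1.731 - 0.02*6.9239 = 1.5925
Step 3: grad_x = 2*6*1.3828 = 16.5933, grad_y = 2*2*1.5925 = 6.37
  x_3 = 1.3828 - 0.02*16.5933 = 1.0509
  y_3 = 1.5925 - 0.02*6.37 = 1.4651
f(1.0509, 1.4651) = 6*1.0509^2 + 2*1.4651^2 = 10.9195


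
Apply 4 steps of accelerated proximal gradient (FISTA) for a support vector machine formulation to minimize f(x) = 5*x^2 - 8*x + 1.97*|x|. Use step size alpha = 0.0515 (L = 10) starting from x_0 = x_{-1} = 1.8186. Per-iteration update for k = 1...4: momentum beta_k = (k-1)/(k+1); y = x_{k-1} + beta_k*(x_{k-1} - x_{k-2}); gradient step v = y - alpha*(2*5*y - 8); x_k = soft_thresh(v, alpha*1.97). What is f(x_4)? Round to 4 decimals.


FISTA on f(x) = 5*x^2 - 8*x + 1.97*|x|
L = 10, alpha = 0.0515
Iteration 1: beta = 0.0, y = 1.8186 + 0.0*(1.8186 - 1.8186) = 1.8186
  grad(y) = 10.186, v = y - alpha*grad = 1.294
  prox(v) = soft_thresh(1.294, 0.1015) = 1.1926
Iteration 2: beta = 0.3333, y = 1.1926 + 0.3333*(1.1926 - 1.8186) = 0.9839
  grad(y) = 1.8389, v = y - alpha*grad = 0.8892
  prox(v) = soft_thresh(0.8892, 0.1015) = 0.7877
Iteration 3: beta = 0.5, y = 0.7877 + 0.5*(0.7877 - 1.1926) = 0.5853
  grad(y) = -2.1469, v = y - alpha*grad = 0.6959
  prox(v) = soft_thresh(0.6959, 0.1015) = 0.5944
Iteration 4: beta = 0.6, y = 0.5944 + 0.6*(0.5944 - 0.7877) = 0.4784
  grad(y) = -3.2156, v = y - alpha*grad = 0.644
  prox(v) = soft_thresh(0.644, 0.1015) = 0.5426
f(x_4) = 5*0.5426^2 - 8*0.5426 + 1.97*|0.5426| = -1.7998


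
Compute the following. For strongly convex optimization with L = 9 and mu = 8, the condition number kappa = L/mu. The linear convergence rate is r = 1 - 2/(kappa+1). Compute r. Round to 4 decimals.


Step 1: Compute the condition number.
kappa = L/mu = 9/8 = 1.125
Step 2: Compute the convergence rate.
r = 1 - 2/(kappa + 1) = 1 - 2*mu/(L + mu) = (L - mu)/(L + mu) = 1/17 = 0.0588


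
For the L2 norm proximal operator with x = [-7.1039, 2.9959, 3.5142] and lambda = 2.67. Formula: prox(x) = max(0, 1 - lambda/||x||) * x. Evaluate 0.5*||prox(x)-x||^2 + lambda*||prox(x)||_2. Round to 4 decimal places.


Step 1: Compute ||x||.
||x|| = 8.4729
Step 2: Compute scaling factor.
scale = max(0, 1 - 2.67/8.4729) = 0.6849
Step 3: prox(x) = [-4.8653, 2.0518, 2.4068]
||prox(x)|| = 5.8029
Step 4: Proximal objective.
0.5*||prox-x||^2 = 3.5645
lambda*||prox|| = 15.4937
Total = 19.0583


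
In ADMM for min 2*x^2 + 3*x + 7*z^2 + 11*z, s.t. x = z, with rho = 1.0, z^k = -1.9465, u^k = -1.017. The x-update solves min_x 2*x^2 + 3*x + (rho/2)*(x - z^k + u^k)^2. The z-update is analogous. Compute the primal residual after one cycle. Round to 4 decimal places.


ADMM iteration with rho = 1.0, z^k = -1.9465, u^k = -1.017
Step 1: x-update.
Minimize 2*x^2 + 3*x + (1.0/2)*(x + 1.9465 - 1.017)^2
FOC: (2*2 + 1.0)*x = -3 + 1.0*(-1.9465 + 1.017)
x^{k+1} = -0.7859
Step 2: z-update.
Minimize 7*z^2 + 11*z + (1.0/2)*(-0.7859 - z - 1.017)^2
FOC: (2*7 + 1.0)*z = -11 + 1.0*(-0.7859 - 1.017)
z^{k+1} = -0.8535
Step 3: u-update.
u^{k+1} = -1.017 - 0.7859 + 0.8535 = -0.9494
Step 4: Primal residual = |-0.7859 + 0.8535| = 0.0676


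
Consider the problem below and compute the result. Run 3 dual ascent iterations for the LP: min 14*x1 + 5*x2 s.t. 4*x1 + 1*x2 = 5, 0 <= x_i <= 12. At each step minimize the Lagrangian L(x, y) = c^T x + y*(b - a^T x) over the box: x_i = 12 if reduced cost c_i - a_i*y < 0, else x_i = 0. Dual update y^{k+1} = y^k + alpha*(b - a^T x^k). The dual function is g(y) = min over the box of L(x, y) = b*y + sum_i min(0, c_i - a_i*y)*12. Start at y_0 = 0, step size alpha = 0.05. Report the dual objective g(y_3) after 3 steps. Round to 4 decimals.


Dual ascent for LP: min 14*x1 + 5*x2, 4*x1 + 1*x2 = 5, 0 <= x_i <= 12
Step 1: y^k = 0.0, reduced costs: (14.0, 5.0)
  x^k = (0.0, 0.0), subgradient = b - a^T x = 5.0
  y^{k+1} = 0.0 + 0.05*5.0 = 0.25
Step 2: y^k = 0.25, reduced costs: (13.0, 4.75)
  x^k = (0.0, 0.0), subgradient = b - a^T x = 5.0
  y^{k+1} = 0.25 + 0.05*5.0 = 0.5
Step 3: y^k = 0.5, reduced costs: (12.0, 4.5)
  x^k = (0.0, 0.0), subgradient = b - a^T x = 5.0
  y^{k+1} = 0.5 + 0.05*5.0 = 0.75
Dual objective at y_3 = 0.75: reduced costs (11.0, 4.25), box minimizer x = (0.0, 0.0)
g(y_3) = b*y + (c1 - a1*y)*x1 + (c2 - a2*y)*x2 = 5*0.75 + 11.0*0.0 + 4.25*0.0 = 3.75 + 0.0 + 0.0 = 3.75


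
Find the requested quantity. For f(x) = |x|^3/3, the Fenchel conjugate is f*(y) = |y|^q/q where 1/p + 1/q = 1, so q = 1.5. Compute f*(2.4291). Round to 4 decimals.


The conjugate exponent q satisfies 1/p + 1/q = 1.
p = 3, so q = 3/(3 - 1) = 1.5
|y|^q = 2.4291^1.5 = 3.7859
f*(2.4291) = 3.7859 / 1.5 = 2.5239


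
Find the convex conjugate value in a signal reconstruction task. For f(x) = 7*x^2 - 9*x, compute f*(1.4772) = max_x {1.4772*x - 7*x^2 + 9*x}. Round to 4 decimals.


f*(y) = sup_x {y*x - a*x^2 - b*x} = sup_x {(y-b)*x - a*x^2}
FOC: (y - b) - 2a*x = 0 => x* = (y - b)/(2a)
x* = (1.4772 + 9)/(2*7) = 0.7484
f*(1.4772) = (y-b)^2/(4a) = (1.4772 + 9)^2/(4*7)
= 109.7717/28 = 3.9204


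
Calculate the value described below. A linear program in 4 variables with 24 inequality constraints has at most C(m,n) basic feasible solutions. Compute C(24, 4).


Each vertex corresponds to some choice of n active constraints out of m, so the number of vertices is at most C(m, n) = m! / (n!(m-n)!).
m = 24, n = 4
Numerator: 24 * 23 * 22 * 21
Denominator: 4! = 24
C(24, 4) = 10626


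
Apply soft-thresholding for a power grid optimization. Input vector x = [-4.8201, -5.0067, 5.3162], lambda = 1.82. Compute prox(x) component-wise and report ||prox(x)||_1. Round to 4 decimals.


Soft-thresholding with lambda = 1.82:
prox(-4.8201) = sign(-4.8201)*max(|-4.8201| - 1.82, 0) = -3.0001
prox(-5.0067) = sign(-5.0067)*max(|-5.0067| - 1.82, 0) = -3.1867
prox(5.3162) = sign(5.3162)*max(|5.3162| - 1.82, 0) = 3.4962
prox(x) = [-3.0001, -3.1867, 3.4962]
||prox(x)||_1 = 3.0001 + 3.1867 + 3.4962 = 9.683


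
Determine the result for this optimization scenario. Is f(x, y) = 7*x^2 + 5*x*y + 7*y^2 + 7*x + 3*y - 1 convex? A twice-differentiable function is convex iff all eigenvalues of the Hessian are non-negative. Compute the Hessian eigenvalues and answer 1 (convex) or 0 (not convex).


The Hessian of f(x,y) = 7*x^2 + 5*x*y + 7*y^2 + 7*x + 3*y - 1 is:
H = [[14, 5], [5, 14]]
Trace = 14 + 14 = 28
Determinant = 14*14 - (5)^2 = 171
Discriminant = (28)^2 - 4*171 = 100.0
Eigenvalues: lambda_1 = 9.0, lambda_2 = 19.0
The function is convex.

1


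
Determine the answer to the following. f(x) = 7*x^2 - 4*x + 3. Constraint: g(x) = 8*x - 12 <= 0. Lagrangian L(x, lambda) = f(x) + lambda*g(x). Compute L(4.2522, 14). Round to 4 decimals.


Step 1: Evaluate f(x).
f(4.2522) = 7*4.2522^2 - 4*4.2522 + 3 = 112.5596
Step 2: Evaluate g(x).
g(4.2522) = 8*4.2522 - 12 = 22.0176
Step 3: Compute Lagrangian.
L = 112.5596 + 14*22.0176 = 420.806


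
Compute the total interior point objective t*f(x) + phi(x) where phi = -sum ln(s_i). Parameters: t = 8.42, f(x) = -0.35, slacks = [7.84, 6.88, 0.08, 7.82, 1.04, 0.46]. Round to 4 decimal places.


Step 1: Compute log-barrier.
ln values: [2.0592, 1.9286, -2.5257, 2.0567, 0.0392, -0.7765]
phi = -(2.0592 + 1.9286 - 2.5257 + 2.0567 + 0.0392 - 0.7765) = -2.7815
Step 2: Compute augmented objective.
t*f(x) = 8.42*-0.35 = -2.947
Total = -2.947 - 2.7815 = -5.7285


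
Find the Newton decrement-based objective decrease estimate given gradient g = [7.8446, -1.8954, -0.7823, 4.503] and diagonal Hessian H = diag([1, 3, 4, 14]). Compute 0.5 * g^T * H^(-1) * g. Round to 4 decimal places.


Step 1: H is diagonal, so H^(-1) * g = [7.8446, -0.6318, -0.1956, 0.3216].
Step 2: g^T H^(-1) g = sum_i g_i^2 / H_ii
  = (7.8446)^2/1 + (-1.8954)^2/3 + (-0.7823)^2/4 + (4.503)^2/14
  = 61.5377 + 1.1975 + 0.153 + 1.4484 = 64.3366
Step 3: Objective decrease = 0.5 * g^T H^(-1) g = 32.1683


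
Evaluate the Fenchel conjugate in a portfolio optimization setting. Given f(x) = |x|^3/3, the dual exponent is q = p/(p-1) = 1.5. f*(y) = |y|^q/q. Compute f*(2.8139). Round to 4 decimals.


The conjugate exponent q satisfies 1/p + 1/q = 1.
p = 3, so q = 3/(3 - 1) = 1.5
|y|^q = 2.8139^1.5 = 4.7202
f*(2.8139) = 4.7202 / 1.5 = 3.1468


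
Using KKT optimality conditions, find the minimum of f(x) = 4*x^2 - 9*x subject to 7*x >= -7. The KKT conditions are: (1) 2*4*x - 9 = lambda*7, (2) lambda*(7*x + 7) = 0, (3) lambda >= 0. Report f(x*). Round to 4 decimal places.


Step 1: Try lambda = 0 (constraint inactive).
Stationarity: 2*4*x - 9 = 0
x* = 9/(2*4) = 1.125
Check constraint: 7*1.125 = 7.875 >= -7 -- satisfied.
Step 2: Compute optimal value.
f(x*) = 4*1.125^2 - 9*1.125 = -5.0625


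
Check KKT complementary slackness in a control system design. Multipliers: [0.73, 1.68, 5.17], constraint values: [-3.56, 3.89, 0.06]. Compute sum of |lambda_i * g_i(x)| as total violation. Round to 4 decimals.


KKT complementary slackness check:
lambda_1 * g_1 = 0.73 * -3.56 = -2.5988
lambda_2 * g_2 = 1.68 * 3.89 = 6.5352
lambda_3 * g_3 = 5.17 * 0.06 = 0.3102
Total violation = 2.5988 + 6.5352 + 0.3102 = 9.4442


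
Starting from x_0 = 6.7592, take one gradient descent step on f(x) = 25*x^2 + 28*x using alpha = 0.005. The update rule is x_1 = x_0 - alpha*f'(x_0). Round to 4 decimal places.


We compute the gradient at x_0 and apply the update.
f'(x) = 50*x + 28
f'(6.7592) = 50*6.7592 + 28 = 365.96
x_1 = 6.7592 - 0.005*365.96 = 4.9294


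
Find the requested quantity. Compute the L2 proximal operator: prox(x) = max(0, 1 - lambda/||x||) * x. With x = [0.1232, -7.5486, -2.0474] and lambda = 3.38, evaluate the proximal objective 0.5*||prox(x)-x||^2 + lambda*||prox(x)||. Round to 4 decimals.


Step 1: Compute ||x||.
||x|| = 7.8223
Step 2: Compute scaling factor.
scale = max(0, 1 - 3.38/7.8223) = 0.5679
Step 3: prox(x) = [0.07, -4.2869, -1.1627]
||prox(x)|| = 4.4423
Step 4: Proximal objective.
0.5*||prox-x||^2 = 5.7122
lambda*||prox|| = 15.015
Total = 20.7272


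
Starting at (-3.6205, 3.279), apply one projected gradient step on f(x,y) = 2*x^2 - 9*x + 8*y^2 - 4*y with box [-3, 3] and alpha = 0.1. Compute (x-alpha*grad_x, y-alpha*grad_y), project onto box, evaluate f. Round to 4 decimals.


Step 1: Compute gradient at (-3.6205, 3.279).
grad_x = 2*2*-3.6205 - 9 = -23.482
grad_y = 2*8*3.279 - 4 = 48.464
Step 2: Gradient step.
x_raw = -3.6205 - 0.1*-23.482 = -1.2723
y_raw = 3.279 - 0.1*48.464 = -1.5674
Step 3: Project onto [-3, 3].
x_proj = clip(-1.2723) = -1.2723
y_proj = clip(-1.5674) = -1.5674
Step 4: Evaluate f.
f(-1.2723, -1.5674) = 40.6117


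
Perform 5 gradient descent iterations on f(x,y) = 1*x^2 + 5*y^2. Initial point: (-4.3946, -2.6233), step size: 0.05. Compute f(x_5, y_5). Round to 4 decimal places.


Gradient descent on f(x,y) = 1*x^2 + 5*y^2.
Starting point: (-4.3946, -2.6233), alpha = 0.05
Step 1: grad_x = 2*1*-4.3946 = -8.7892, grad_y = 2*5*-2.6233 = -26.233
  x_1 = -4.3946 - 0.05*-8.7892 = -3.9551
  y_1 = -2.6233 - 0.05*-26.233 = -1.3117
Step 2: grad_x = 2*1*-3.9551 = -7.9103, grad_y = 2*5*-1.3117 = -13.1165
  x_2 = -3.9551 - 0.05*-7.9103 = -3.5596
  y_2 = -1.3117 - 0.05*-13.1165 = -0.6558
Step 3: grad_x = 2*1*-3.5596 = -7.1193, grad_y = 2*5*-0.6558 = -6.5583
  x_3 = -3.5596 - 0.05*-7.1193 = -3.2037
  y_3 = -0.6558 - 0.05*-6.5583 = -0.3279
Step 4: grad_x = 2*1*-3.2037 = -6.4073, grad_y = 2*5*-0.3279 = -3.2791
  x_4 = -3.2037 - 0.05*-6.4073 = -2.8833
  y_4 = -0.3279 - 0.05*-3.2791 = -0.164
Step 5: grad_x = 2*1*-2.8833 = -5.7666, grad_y = 2*5*-0.164 = -1.6396
  x_5 = -2.8833 - 0.05*-5.7666 = -2.595
  y_5 = -0.164 - 0.05*-1.6396 = -0.082
f(-2.595, -0.082) = 1*(-2.595)^2 + 5*(-0.082)^2 = 6.7675


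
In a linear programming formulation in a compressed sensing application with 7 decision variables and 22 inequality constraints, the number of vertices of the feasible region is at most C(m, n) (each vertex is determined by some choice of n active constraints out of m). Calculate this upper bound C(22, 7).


Each vertex corresponds to some choice of n active constraints out of m, so the number of vertices is at most C(m, n) = m! / (n!(m-n)!).
m = 22, n = 7
Numerator: 22 * 21 * 20 * 19 * 18 * 17 * 16
Denominator: 7! = 5040
C(22, 7) = 170544


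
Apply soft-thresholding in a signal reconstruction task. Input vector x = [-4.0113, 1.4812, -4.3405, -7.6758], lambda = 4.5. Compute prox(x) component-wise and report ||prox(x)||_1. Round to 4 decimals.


Soft-thresholding with lambda = 4.5:
prox(-4.0113) = sign(-4.0113)*max(|-4.0113| - 4.5, 0) = 0.0
prox(1.4812) = sign(1.4812)*max(|1.4812| - 4.5, 0) = 0.0
prox(-4.3405) = sign(-4.3405)*max(|-4.3405| - 4.5, 0) = 0.0
prox(-7.6758) = sign(-7.6758)*max(|-7.6758| - 4.5, 0) = -3.1758
prox(x) = [0.0, 0.0, 0.0, -3.1758]
||prox(x)||_1 = 0.0 + 0.0 + 0.0 + 3.1758 = 3.1758


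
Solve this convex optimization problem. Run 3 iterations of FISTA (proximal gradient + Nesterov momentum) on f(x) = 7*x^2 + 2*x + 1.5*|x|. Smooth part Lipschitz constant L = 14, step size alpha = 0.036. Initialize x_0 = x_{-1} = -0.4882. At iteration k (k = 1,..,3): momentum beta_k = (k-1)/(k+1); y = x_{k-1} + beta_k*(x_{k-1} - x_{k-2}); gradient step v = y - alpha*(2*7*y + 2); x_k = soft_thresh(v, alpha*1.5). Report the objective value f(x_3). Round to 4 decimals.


FISTA on f(x) = 7*x^2 + 2*x + 1.5*|x|
L = 14, alpha = 0.036
Iteration 1: beta = 0.0, y = -0.4882 + 0.0*(-0.4882 + 0.4882) = -0.4882
  grad(y) = -4.8348, v = y - alpha*grad = -0.3141
  prox(v) = soft_thresh(-0.3141, 0.054) = -0.2601
Iteration 2: beta = 0.3333, y = -0.2601 + 0.3333*(-0.2601 + 0.4882) = -0.1841
  grad(y) = -0.5778, v = y - alpha*grad = -0.1633
  prox(v) = soft_thresh(-0.1633, 0.054) = -0.1093
Iteration 3: beta = 0.5, y = -0.1093 + 0.5*(-0.1093 + 0.2601) = -0.0339
  grad(y) = 1.5251, v = y - alpha*grad = -0.0888
  prox(v) = soft_thresh(-0.0888, 0.054) = -0.0348
f(x_3) = 7*(-0.0348)^2 + 2*(-0.0348) + 1.5*|-0.0348| = -0.0089


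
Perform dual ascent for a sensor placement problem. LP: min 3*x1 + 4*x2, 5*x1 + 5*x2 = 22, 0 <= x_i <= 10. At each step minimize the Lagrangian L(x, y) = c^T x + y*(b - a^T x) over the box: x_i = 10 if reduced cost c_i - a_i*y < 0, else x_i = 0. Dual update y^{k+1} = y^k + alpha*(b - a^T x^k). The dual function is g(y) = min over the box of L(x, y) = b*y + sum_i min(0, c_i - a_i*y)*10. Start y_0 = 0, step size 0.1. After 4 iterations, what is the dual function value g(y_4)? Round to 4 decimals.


Dual ascent for LP: min 3*x1 + 4*x2, 5*x1 + 5*x2 = 22, 0 <= x_i <= 10
Step 1: y^k = 0.0, reduced costs: (3.0, 4.0)
  x^k = (0.0, 0.0), subgradient = b - a^T x = 22.0
  y^{k+1} = 0.0 + 0.1*22.0 = 2.2
Step 2: y^k = 2.2, reduced costs: (-8.0, -7.0)
  x^k = (10.0, 10.0), subgradient = b - a^T x = -78.0
  y^{k+1} = 2.2 + 0.1*-78.0 = -5.6
Step 3: y^k = -5.6, reduced costs: (31.0, 32.0)
  x^k = (0.0, 0.0), subgradient = b - a^T x = 22.0
  y^{k+1} = -5.6 + 0.1*22.0 = -3.4
Step 4: y^k = -3.4, reduced costs: (20.0, 21.0)
  x^k = (0.0, 0.0), subgradient = b - a^T x = 22.0
  y^{k+1} = -3.4 + 0.1*22.0 = -1.2
Dual objective at y_4 = -1.2: reduced costs (9.0, 10.0), box minimizer x = (0.0, 0.0)
g(y_4) = b*y + (c1 - a1*y)*x1 + (c2 - a2*y)*x2 = 22*(-1.2) + 9.0*0.0 + 10.0*0.0 = -26.4 + 0.0 + 0.0 = -26.4
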